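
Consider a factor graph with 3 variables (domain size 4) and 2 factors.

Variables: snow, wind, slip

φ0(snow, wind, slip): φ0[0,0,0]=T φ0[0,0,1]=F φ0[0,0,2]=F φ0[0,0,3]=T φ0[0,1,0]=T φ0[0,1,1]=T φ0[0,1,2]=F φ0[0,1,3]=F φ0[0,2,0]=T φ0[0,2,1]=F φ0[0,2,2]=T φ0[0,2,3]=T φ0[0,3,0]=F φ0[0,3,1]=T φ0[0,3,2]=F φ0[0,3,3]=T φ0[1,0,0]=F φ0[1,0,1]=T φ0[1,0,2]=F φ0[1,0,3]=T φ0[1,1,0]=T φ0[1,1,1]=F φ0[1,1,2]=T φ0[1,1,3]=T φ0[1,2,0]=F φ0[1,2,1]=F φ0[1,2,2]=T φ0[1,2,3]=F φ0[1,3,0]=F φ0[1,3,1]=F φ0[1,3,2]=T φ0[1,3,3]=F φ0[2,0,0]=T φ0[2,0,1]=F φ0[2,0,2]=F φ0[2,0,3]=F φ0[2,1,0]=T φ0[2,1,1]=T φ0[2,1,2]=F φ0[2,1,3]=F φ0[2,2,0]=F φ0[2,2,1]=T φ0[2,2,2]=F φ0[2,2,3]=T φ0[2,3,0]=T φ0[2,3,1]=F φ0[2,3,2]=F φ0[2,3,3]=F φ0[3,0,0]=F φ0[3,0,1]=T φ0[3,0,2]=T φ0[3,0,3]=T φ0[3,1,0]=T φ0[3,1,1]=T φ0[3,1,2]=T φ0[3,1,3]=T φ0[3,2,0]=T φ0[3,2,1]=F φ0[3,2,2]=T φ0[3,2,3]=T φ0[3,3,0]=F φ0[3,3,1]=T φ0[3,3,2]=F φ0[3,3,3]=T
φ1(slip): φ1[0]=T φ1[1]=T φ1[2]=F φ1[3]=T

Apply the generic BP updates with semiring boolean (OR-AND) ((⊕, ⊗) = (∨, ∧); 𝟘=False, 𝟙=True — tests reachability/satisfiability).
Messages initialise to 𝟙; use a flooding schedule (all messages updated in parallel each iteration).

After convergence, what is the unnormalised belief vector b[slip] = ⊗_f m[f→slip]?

init: all messages = 𝟙 over 4 values
r1 m[φ0→snow] = [T, T, T, T]
r1 m[φ0→wind] = [T, T, T, T]
r1 m[φ0→slip] = [T, T, T, T]
r1 m[φ1→slip] = [T, T, F, T]
r1 m[snow→φ0] = [T, T, T, T]
r1 m[wind→φ0] = [T, T, T, T]
r1 m[slip→φ0] = [T, T, T, T]
r1 m[slip→φ1] = [T, T, T, T]
r2 m[φ0→snow] = [T, T, T, T]
r2 m[φ0→wind] = [T, T, T, T]
r2 m[φ0→slip] = [T, T, T, T]
r2 m[φ1→slip] = [T, T, F, T]
r2 m[snow→φ0] = [T, T, T, T]
r2 m[wind→φ0] = [T, T, T, T]
r2 m[slip→φ0] = [T, T, F, T]
r2 m[slip→φ1] = [T, T, T, T]
r3 m[φ0→snow] = [T, T, T, T]
r3 m[φ0→wind] = [T, T, T, T]
r3 m[φ0→slip] = [T, T, T, T]
r3 m[φ1→slip] = [T, T, F, T]
r3 m[snow→φ0] = [T, T, T, T]
r3 m[wind→φ0] = [T, T, T, T]
r3 m[slip→φ0] = [T, T, F, T]
r3 m[slip→φ1] = [T, T, T, T]
fixed point reached at round 3
b[slip] = ⊗ incoming = [T, T, F, T]

b[slip] = [T, T, F, T]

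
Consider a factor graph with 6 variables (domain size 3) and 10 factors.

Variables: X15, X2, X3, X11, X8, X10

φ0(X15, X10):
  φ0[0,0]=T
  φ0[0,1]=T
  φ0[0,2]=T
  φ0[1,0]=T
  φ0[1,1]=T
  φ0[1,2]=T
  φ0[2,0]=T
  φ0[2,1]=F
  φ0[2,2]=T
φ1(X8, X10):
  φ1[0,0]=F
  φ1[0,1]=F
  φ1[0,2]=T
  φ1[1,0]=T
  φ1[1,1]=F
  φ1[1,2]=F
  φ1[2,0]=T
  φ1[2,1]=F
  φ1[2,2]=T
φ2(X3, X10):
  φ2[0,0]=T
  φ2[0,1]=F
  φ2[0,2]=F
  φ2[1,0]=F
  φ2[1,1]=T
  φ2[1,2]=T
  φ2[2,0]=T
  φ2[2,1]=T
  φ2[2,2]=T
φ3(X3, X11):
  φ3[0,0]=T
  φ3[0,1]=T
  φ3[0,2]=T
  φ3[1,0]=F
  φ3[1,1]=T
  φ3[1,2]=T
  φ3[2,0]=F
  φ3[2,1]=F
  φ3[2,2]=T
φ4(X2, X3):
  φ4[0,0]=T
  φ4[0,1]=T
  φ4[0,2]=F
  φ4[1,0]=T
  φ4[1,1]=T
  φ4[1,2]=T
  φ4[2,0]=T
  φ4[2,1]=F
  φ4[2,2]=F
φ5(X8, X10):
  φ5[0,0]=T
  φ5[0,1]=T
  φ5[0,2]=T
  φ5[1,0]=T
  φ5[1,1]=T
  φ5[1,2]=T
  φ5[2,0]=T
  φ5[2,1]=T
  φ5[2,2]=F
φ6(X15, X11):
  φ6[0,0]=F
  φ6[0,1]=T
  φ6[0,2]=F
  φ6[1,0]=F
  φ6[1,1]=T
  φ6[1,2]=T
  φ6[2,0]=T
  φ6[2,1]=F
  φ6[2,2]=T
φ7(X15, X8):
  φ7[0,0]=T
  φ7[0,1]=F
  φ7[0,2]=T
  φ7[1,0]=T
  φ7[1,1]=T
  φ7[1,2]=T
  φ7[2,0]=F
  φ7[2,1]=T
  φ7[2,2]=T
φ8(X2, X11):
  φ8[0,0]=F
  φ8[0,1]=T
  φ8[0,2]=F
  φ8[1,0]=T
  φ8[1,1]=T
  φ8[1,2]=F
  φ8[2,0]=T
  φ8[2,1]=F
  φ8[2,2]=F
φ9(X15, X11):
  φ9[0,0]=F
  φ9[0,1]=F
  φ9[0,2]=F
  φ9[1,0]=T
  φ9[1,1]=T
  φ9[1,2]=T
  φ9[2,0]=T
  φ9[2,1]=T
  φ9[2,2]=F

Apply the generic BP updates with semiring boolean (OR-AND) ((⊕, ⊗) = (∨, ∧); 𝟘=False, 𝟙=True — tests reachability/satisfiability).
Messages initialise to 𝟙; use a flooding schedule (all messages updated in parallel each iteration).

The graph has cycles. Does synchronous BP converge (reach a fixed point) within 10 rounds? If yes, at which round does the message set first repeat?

CONVERGED at round 5

init: all messages = 𝟙 over 3 values
r1 m[φ0→X15] = [T, T, T]
r1 m[φ0→X10] = [T, T, T]
r1 m[φ1→X8] = [T, T, T]
r1 m[φ1→X10] = [T, F, T]
r1 m[φ2→X3] = [T, T, T]
r1 m[φ2→X10] = [T, T, T]
r1 m[φ3→X3] = [T, T, T]
r1 m[φ3→X11] = [T, T, T]
r1 m[φ4→X2] = [T, T, T]
r1 m[φ4→X3] = [T, T, T]
r1 m[φ5→X8] = [T, T, T]
r1 m[φ5→X10] = [T, T, T]
r1 m[φ6→X15] = [T, T, T]
r1 m[φ6→X11] = [T, T, T]
r1 m[φ7→X15] = [T, T, T]
r1 m[φ7→X8] = [T, T, T]
r1 m[φ8→X2] = [T, T, T]
r1 m[φ8→X11] = [T, T, F]
r1 m[φ9→X15] = [F, T, T]
r1 m[φ9→X11] = [T, T, T]
r1 m[X15→φ0] = [T, T, T]
r1 m[X15→φ6] = [T, T, T]
r1 m[X15→φ7] = [T, T, T]
r1 m[X15→φ9] = [T, T, T]
r1 m[X2→φ4] = [T, T, T]
r1 m[X2→φ8] = [T, T, T]
r1 m[X3→φ2] = [T, T, T]
r1 m[X3→φ3] = [T, T, T]
r1 m[X3→φ4] = [T, T, T]
r1 m[X11→φ3] = [T, T, T]
r1 m[X11→φ6] = [T, T, T]
r1 m[X11→φ8] = [T, T, T]
r1 m[X11→φ9] = [T, T, T]
r1 m[X8→φ1] = [T, T, T]
r1 m[X8→φ5] = [T, T, T]
r1 m[X8→φ7] = [T, T, T]
r1 m[X10→φ0] = [T, T, T]
r1 m[X10→φ1] = [T, T, T]
r1 m[X10→φ2] = [T, T, T]
r1 m[X10→φ5] = [T, T, T]
r2 m[φ0→X15] = [T, T, T]
r2 m[φ0→X10] = [T, T, T]
r2 m[φ1→X8] = [T, T, T]
r2 m[φ1→X10] = [T, F, T]
r2 m[φ2→X3] = [T, T, T]
r2 m[φ2→X10] = [T, T, T]
r2 m[φ3→X3] = [T, T, T]
r2 m[φ3→X11] = [T, T, T]
r2 m[φ4→X2] = [T, T, T]
r2 m[φ4→X3] = [T, T, T]
r2 m[φ5→X8] = [T, T, T]
r2 m[φ5→X10] = [T, T, T]
r2 m[φ6→X15] = [T, T, T]
r2 m[φ6→X11] = [T, T, T]
r2 m[φ7→X15] = [T, T, T]
r2 m[φ7→X8] = [T, T, T]
r2 m[φ8→X2] = [T, T, T]
r2 m[φ8→X11] = [T, T, F]
r2 m[φ9→X15] = [F, T, T]
r2 m[φ9→X11] = [T, T, T]
r2 m[X15→φ0] = [F, T, T]
r2 m[X15→φ6] = [F, T, T]
r2 m[X15→φ7] = [F, T, T]
r2 m[X15→φ9] = [T, T, T]
r2 m[X2→φ4] = [T, T, T]
r2 m[X2→φ8] = [T, T, T]
r2 m[X3→φ2] = [T, T, T]
r2 m[X3→φ3] = [T, T, T]
r2 m[X3→φ4] = [T, T, T]
r2 m[X11→φ3] = [T, T, F]
r2 m[X11→φ6] = [T, T, F]
r2 m[X11→φ8] = [T, T, T]
r2 m[X11→φ9] = [T, T, F]
r2 m[X8→φ1] = [T, T, T]
r2 m[X8→φ5] = [T, T, T]
r2 m[X8→φ7] = [T, T, T]
r2 m[X10→φ0] = [T, F, T]
r2 m[X10→φ1] = [T, T, T]
r2 m[X10→φ2] = [T, F, T]
r2 m[X10→φ5] = [T, F, T]
r3 m[φ0→X15] = [T, T, T]
r3 m[φ0→X10] = [T, T, T]
r3 m[φ1→X8] = [T, T, T]
r3 m[φ1→X10] = [T, F, T]
r3 m[φ2→X3] = [T, T, T]
r3 m[φ2→X10] = [T, T, T]
r3 m[φ3→X3] = [T, T, F]
r3 m[φ3→X11] = [T, T, T]
r3 m[φ4→X2] = [T, T, T]
r3 m[φ4→X3] = [T, T, T]
r3 m[φ5→X8] = [T, T, T]
r3 m[φ5→X10] = [T, T, T]
r3 m[φ6→X15] = [T, T, T]
r3 m[φ6→X11] = [T, T, T]
r3 m[φ7→X15] = [T, T, T]
r3 m[φ7→X8] = [T, T, T]
r3 m[φ8→X2] = [T, T, T]
r3 m[φ8→X11] = [T, T, F]
r3 m[φ9→X15] = [F, T, T]
r3 m[φ9→X11] = [T, T, T]
r3 m[X15→φ0] = [F, T, T]
r3 m[X15→φ6] = [F, T, T]
r3 m[X15→φ7] = [F, T, T]
r3 m[X15→φ9] = [T, T, T]
r3 m[X2→φ4] = [T, T, T]
r3 m[X2→φ8] = [T, T, T]
r3 m[X3→φ2] = [T, T, T]
r3 m[X3→φ3] = [T, T, T]
r3 m[X3→φ4] = [T, T, T]
r3 m[X11→φ3] = [T, T, F]
r3 m[X11→φ6] = [T, T, F]
r3 m[X11→φ8] = [T, T, T]
r3 m[X11→φ9] = [T, T, F]
r3 m[X8→φ1] = [T, T, T]
r3 m[X8→φ5] = [T, T, T]
r3 m[X8→φ7] = [T, T, T]
r3 m[X10→φ0] = [T, F, T]
r3 m[X10→φ1] = [T, T, T]
r3 m[X10→φ2] = [T, F, T]
r3 m[X10→φ5] = [T, F, T]
r4 m[φ0→X15] = [T, T, T]
r4 m[φ0→X10] = [T, T, T]
r4 m[φ1→X8] = [T, T, T]
r4 m[φ1→X10] = [T, F, T]
r4 m[φ2→X3] = [T, T, T]
r4 m[φ2→X10] = [T, T, T]
r4 m[φ3→X3] = [T, T, F]
r4 m[φ3→X11] = [T, T, T]
r4 m[φ4→X2] = [T, T, T]
r4 m[φ4→X3] = [T, T, T]
r4 m[φ5→X8] = [T, T, T]
r4 m[φ5→X10] = [T, T, T]
r4 m[φ6→X15] = [T, T, T]
r4 m[φ6→X11] = [T, T, T]
r4 m[φ7→X15] = [T, T, T]
r4 m[φ7→X8] = [T, T, T]
r4 m[φ8→X2] = [T, T, T]
r4 m[φ8→X11] = [T, T, F]
r4 m[φ9→X15] = [F, T, T]
r4 m[φ9→X11] = [T, T, T]
r4 m[X15→φ0] = [F, T, T]
r4 m[X15→φ6] = [F, T, T]
r4 m[X15→φ7] = [F, T, T]
r4 m[X15→φ9] = [T, T, T]
r4 m[X2→φ4] = [T, T, T]
r4 m[X2→φ8] = [T, T, T]
r4 m[X3→φ2] = [T, T, F]
r4 m[X3→φ3] = [T, T, T]
r4 m[X3→φ4] = [T, T, F]
r4 m[X11→φ3] = [T, T, F]
r4 m[X11→φ6] = [T, T, F]
r4 m[X11→φ8] = [T, T, T]
r4 m[X11→φ9] = [T, T, F]
r4 m[X8→φ1] = [T, T, T]
r4 m[X8→φ5] = [T, T, T]
r4 m[X8→φ7] = [T, T, T]
r4 m[X10→φ0] = [T, F, T]
r4 m[X10→φ1] = [T, T, T]
r4 m[X10→φ2] = [T, F, T]
r4 m[X10→φ5] = [T, F, T]
r5 m[φ0→X15] = [T, T, T]
r5 m[φ0→X10] = [T, T, T]
r5 m[φ1→X8] = [T, T, T]
r5 m[φ1→X10] = [T, F, T]
r5 m[φ2→X3] = [T, T, T]
r5 m[φ2→X10] = [T, T, T]
r5 m[φ3→X3] = [T, T, F]
r5 m[φ3→X11] = [T, T, T]
r5 m[φ4→X2] = [T, T, T]
r5 m[φ4→X3] = [T, T, T]
r5 m[φ5→X8] = [T, T, T]
r5 m[φ5→X10] = [T, T, T]
r5 m[φ6→X15] = [T, T, T]
r5 m[φ6→X11] = [T, T, T]
r5 m[φ7→X15] = [T, T, T]
r5 m[φ7→X8] = [T, T, T]
r5 m[φ8→X2] = [T, T, T]
r5 m[φ8→X11] = [T, T, F]
r5 m[φ9→X15] = [F, T, T]
r5 m[φ9→X11] = [T, T, T]
r5 m[X15→φ0] = [F, T, T]
r5 m[X15→φ6] = [F, T, T]
r5 m[X15→φ7] = [F, T, T]
r5 m[X15→φ9] = [T, T, T]
r5 m[X2→φ4] = [T, T, T]
r5 m[X2→φ8] = [T, T, T]
r5 m[X3→φ2] = [T, T, F]
r5 m[X3→φ3] = [T, T, T]
r5 m[X3→φ4] = [T, T, F]
r5 m[X11→φ3] = [T, T, F]
r5 m[X11→φ6] = [T, T, F]
r5 m[X11→φ8] = [T, T, T]
r5 m[X11→φ9] = [T, T, F]
r5 m[X8→φ1] = [T, T, T]
r5 m[X8→φ5] = [T, T, T]
r5 m[X8→φ7] = [T, T, T]
r5 m[X10→φ0] = [T, F, T]
r5 m[X10→φ1] = [T, T, T]
r5 m[X10→φ2] = [T, F, T]
r5 m[X10→φ5] = [T, F, T]
fixed point reached at round 5
messages reach a fixed point at round 5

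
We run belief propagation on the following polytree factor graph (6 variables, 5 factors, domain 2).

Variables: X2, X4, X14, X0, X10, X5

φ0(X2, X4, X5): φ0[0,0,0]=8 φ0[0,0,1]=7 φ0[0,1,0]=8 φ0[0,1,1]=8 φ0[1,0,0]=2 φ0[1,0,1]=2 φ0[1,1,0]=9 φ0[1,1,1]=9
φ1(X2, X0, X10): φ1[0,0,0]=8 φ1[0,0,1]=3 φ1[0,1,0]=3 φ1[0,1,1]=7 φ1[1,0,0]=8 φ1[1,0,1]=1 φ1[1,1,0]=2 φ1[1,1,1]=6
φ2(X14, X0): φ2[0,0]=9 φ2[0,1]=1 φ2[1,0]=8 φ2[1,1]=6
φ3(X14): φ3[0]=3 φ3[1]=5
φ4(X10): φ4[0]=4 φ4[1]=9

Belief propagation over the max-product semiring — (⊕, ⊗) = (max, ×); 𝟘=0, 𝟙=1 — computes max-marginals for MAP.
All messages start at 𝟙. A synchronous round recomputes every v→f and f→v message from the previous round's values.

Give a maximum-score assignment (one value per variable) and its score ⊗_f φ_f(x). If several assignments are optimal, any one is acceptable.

assignment: (X2=0, X4=0, X14=1, X0=1, X10=1, X5=0); score = 15120

init: all messages = 𝟙 over 2 values
r1 m[φ0→X2] = [8, 9]
r1 m[φ0→X4] = [8, 9]
r1 m[φ0→X5] = [9, 9]
r1 m[φ1→X2] = [8, 8]
r1 m[φ1→X0] = [8, 7]
r1 m[φ1→X10] = [8, 7]
r1 m[φ2→X14] = [9, 8]
r1 m[φ2→X0] = [9, 6]
r1 m[φ3→X14] = [3, 5]
r1 m[φ4→X10] = [4, 9]
r1 m[X2→φ0] = [1, 1]
r1 m[X2→φ1] = [1, 1]
r1 m[X4→φ0] = [1, 1]
r1 m[X14→φ2] = [1, 1]
r1 m[X14→φ3] = [1, 1]
r1 m[X0→φ1] = [1, 1]
r1 m[X0→φ2] = [1, 1]
r1 m[X10→φ1] = [1, 1]
r1 m[X10→φ4] = [1, 1]
r1 m[X5→φ0] = [1, 1]
r2 m[φ0→X2] = [8, 9]
r2 m[φ0→X4] = [8, 9]
r2 m[φ0→X5] = [9, 9]
r2 m[φ1→X2] = [8, 8]
r2 m[φ1→X0] = [8, 7]
r2 m[φ1→X10] = [8, 7]
r2 m[φ2→X14] = [9, 8]
r2 m[φ2→X0] = [9, 6]
r2 m[φ3→X14] = [3, 5]
r2 m[φ4→X10] = [4, 9]
r2 m[X2→φ0] = [8, 8]
r2 m[X2→φ1] = [8, 9]
r2 m[X4→φ0] = [1, 1]
r2 m[X14→φ2] = [3, 5]
r2 m[X14→φ3] = [9, 8]
r2 m[X0→φ1] = [9, 6]
r2 m[X0→φ2] = [8, 7]
r2 m[X10→φ1] = [4, 9]
r2 m[X10→φ4] = [8, 7]
r2 m[X5→φ0] = [1, 1]
r3 m[φ0→X2] = [8, 9]
r3 m[φ0→X4] = [64, 72]
r3 m[φ0→X5] = [72, 72]
r3 m[φ1→X2] = [378, 324]
r3 m[φ1→X0] = [288, 504]
r3 m[φ1→X10] = [648, 336]
r3 m[φ2→X14] = [72, 64]
r3 m[φ2→X0] = [40, 30]
r3 m[φ3→X14] = [3, 5]
r3 m[φ4→X10] = [4, 9]
r3 m[X2→φ0] = [8, 8]
r3 m[X2→φ1] = [8, 9]
r3 m[X4→φ0] = [1, 1]
r3 m[X14→φ2] = [3, 5]
r3 m[X14→φ3] = [9, 8]
r3 m[X0→φ1] = [9, 6]
r3 m[X0→φ2] = [8, 7]
r3 m[X10→φ1] = [4, 9]
r3 m[X10→φ4] = [8, 7]
r3 m[X5→φ0] = [1, 1]
r4 m[φ0→X2] = [8, 9]
r4 m[φ0→X4] = [64, 72]
r4 m[φ0→X5] = [72, 72]
r4 m[φ1→X2] = [378, 324]
r4 m[φ1→X0] = [288, 504]
r4 m[φ1→X10] = [648, 336]
r4 m[φ2→X14] = [72, 64]
r4 m[φ2→X0] = [40, 30]
r4 m[φ3→X14] = [3, 5]
r4 m[φ4→X10] = [4, 9]
r4 m[X2→φ0] = [378, 324]
r4 m[X2→φ1] = [8, 9]
r4 m[X4→φ0] = [1, 1]
r4 m[X14→φ2] = [3, 5]
r4 m[X14→φ3] = [72, 64]
r4 m[X0→φ1] = [40, 30]
r4 m[X0→φ2] = [288, 504]
r4 m[X10→φ1] = [4, 9]
r4 m[X10→φ4] = [648, 336]
r4 m[X5→φ0] = [1, 1]
r5 m[φ0→X2] = [8, 9]
r5 m[φ0→X4] = [3024, 3024]
r5 m[φ0→X5] = [3024, 3024]
r5 m[φ1→X2] = [1890, 1620]
r5 m[φ1→X0] = [288, 504]
r5 m[φ1→X10] = [2880, 1680]
r5 m[φ2→X14] = [2592, 3024]
r5 m[φ2→X0] = [40, 30]
r5 m[φ3→X14] = [3, 5]
r5 m[φ4→X10] = [4, 9]
r5 m[X2→φ0] = [378, 324]
r5 m[X2→φ1] = [8, 9]
r5 m[X4→φ0] = [1, 1]
r5 m[X14→φ2] = [3, 5]
r5 m[X14→φ3] = [72, 64]
r5 m[X0→φ1] = [40, 30]
r5 m[X0→φ2] = [288, 504]
r5 m[X10→φ1] = [4, 9]
r5 m[X10→φ4] = [648, 336]
r5 m[X5→φ0] = [1, 1]
r6 m[φ0→X2] = [8, 9]
r6 m[φ0→X4] = [3024, 3024]
r6 m[φ0→X5] = [3024, 3024]
r6 m[φ1→X2] = [1890, 1620]
r6 m[φ1→X0] = [288, 504]
r6 m[φ1→X10] = [2880, 1680]
r6 m[φ2→X14] = [2592, 3024]
r6 m[φ2→X0] = [40, 30]
r6 m[φ3→X14] = [3, 5]
r6 m[φ4→X10] = [4, 9]
r6 m[X2→φ0] = [1890, 1620]
r6 m[X2→φ1] = [8, 9]
r6 m[X4→φ0] = [1, 1]
r6 m[X14→φ2] = [3, 5]
r6 m[X14→φ3] = [2592, 3024]
r6 m[X0→φ1] = [40, 30]
r6 m[X0→φ2] = [288, 504]
r6 m[X10→φ1] = [4, 9]
r6 m[X10→φ4] = [2880, 1680]
r6 m[X5→φ0] = [1, 1]
r7 m[φ0→X2] = [8, 9]
r7 m[φ0→X4] = [15120, 15120]
r7 m[φ0→X5] = [15120, 15120]
r7 m[φ1→X2] = [1890, 1620]
r7 m[φ1→X0] = [288, 504]
r7 m[φ1→X10] = [2880, 1680]
r7 m[φ2→X14] = [2592, 3024]
r7 m[φ2→X0] = [40, 30]
r7 m[φ3→X14] = [3, 5]
r7 m[φ4→X10] = [4, 9]
r7 m[X2→φ0] = [1890, 1620]
r7 m[X2→φ1] = [8, 9]
r7 m[X4→φ0] = [1, 1]
r7 m[X14→φ2] = [3, 5]
r7 m[X14→φ3] = [2592, 3024]
r7 m[X0→φ1] = [40, 30]
r7 m[X0→φ2] = [288, 504]
r7 m[X10→φ1] = [4, 9]
r7 m[X10→φ4] = [2880, 1680]
r7 m[X5→φ0] = [1, 1]
r8 m[φ0→X2] = [8, 9]
r8 m[φ0→X4] = [15120, 15120]
r8 m[φ0→X5] = [15120, 15120]
r8 m[φ1→X2] = [1890, 1620]
r8 m[φ1→X0] = [288, 504]
r8 m[φ1→X10] = [2880, 1680]
r8 m[φ2→X14] = [2592, 3024]
r8 m[φ2→X0] = [40, 30]
r8 m[φ3→X14] = [3, 5]
r8 m[φ4→X10] = [4, 9]
r8 m[X2→φ0] = [1890, 1620]
r8 m[X2→φ1] = [8, 9]
r8 m[X4→φ0] = [1, 1]
r8 m[X14→φ2] = [3, 5]
r8 m[X14→φ3] = [2592, 3024]
r8 m[X0→φ1] = [40, 30]
r8 m[X0→φ2] = [288, 504]
r8 m[X10→φ1] = [4, 9]
r8 m[X10→φ4] = [2880, 1680]
r8 m[X5→φ0] = [1, 1]
fixed point reached at round 8
traceback from X2: (X2=0, X4=0, X14=1, X0=1, X10=1, X5=0), score=15120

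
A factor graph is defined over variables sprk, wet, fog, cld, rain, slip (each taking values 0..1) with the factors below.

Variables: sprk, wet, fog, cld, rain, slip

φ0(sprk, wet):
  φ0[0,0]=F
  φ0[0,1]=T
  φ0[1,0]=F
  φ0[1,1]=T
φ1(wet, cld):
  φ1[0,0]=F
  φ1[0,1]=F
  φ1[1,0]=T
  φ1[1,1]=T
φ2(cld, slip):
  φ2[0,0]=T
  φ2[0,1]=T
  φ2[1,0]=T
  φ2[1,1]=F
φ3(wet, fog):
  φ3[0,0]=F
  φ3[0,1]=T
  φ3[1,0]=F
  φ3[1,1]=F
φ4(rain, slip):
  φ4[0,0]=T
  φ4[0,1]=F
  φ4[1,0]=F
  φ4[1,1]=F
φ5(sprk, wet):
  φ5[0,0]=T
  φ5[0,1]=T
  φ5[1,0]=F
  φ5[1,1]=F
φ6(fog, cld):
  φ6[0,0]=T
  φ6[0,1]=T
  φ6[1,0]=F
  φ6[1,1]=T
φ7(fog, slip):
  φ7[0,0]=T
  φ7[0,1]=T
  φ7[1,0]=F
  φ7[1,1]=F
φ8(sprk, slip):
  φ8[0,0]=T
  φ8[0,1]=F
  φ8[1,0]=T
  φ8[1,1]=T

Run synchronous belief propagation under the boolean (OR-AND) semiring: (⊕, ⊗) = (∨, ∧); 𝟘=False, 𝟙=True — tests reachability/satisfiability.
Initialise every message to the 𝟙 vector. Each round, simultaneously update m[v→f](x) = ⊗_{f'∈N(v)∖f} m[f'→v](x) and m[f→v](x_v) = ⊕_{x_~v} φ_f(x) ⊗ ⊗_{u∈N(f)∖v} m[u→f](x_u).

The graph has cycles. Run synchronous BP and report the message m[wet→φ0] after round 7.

message @ round 7 = [F, F]

init: all messages = 𝟙 over 2 values
r1 m[φ0→sprk] = [T, T]
r1 m[φ0→wet] = [F, T]
r1 m[φ1→wet] = [F, T]
r1 m[φ1→cld] = [T, T]
r1 m[φ2→cld] = [T, T]
r1 m[φ2→slip] = [T, T]
r1 m[φ3→wet] = [T, F]
r1 m[φ3→fog] = [F, T]
r1 m[φ4→rain] = [T, F]
r1 m[φ4→slip] = [T, F]
r1 m[φ5→sprk] = [T, F]
r1 m[φ5→wet] = [T, T]
r1 m[φ6→fog] = [T, T]
r1 m[φ6→cld] = [T, T]
r1 m[φ7→fog] = [T, F]
r1 m[φ7→slip] = [T, T]
r1 m[φ8→sprk] = [T, T]
r1 m[φ8→slip] = [T, T]
r1 m[sprk→φ0] = [T, T]
r1 m[sprk→φ5] = [T, T]
r1 m[sprk→φ8] = [T, T]
r1 m[wet→φ0] = [T, T]
r1 m[wet→φ1] = [T, T]
r1 m[wet→φ3] = [T, T]
r1 m[wet→φ5] = [T, T]
r1 m[fog→φ3] = [T, T]
r1 m[fog→φ6] = [T, T]
r1 m[fog→φ7] = [T, T]
r1 m[cld→φ1] = [T, T]
r1 m[cld→φ2] = [T, T]
r1 m[cld→φ6] = [T, T]
r1 m[rain→φ4] = [T, T]
r1 m[slip→φ2] = [T, T]
r1 m[slip→φ4] = [T, T]
r1 m[slip→φ7] = [T, T]
r1 m[slip→φ8] = [T, T]
r2 m[φ0→sprk] = [T, T]
r2 m[φ0→wet] = [F, T]
r2 m[φ1→wet] = [F, T]
r2 m[φ1→cld] = [T, T]
r2 m[φ2→cld] = [T, T]
r2 m[φ2→slip] = [T, T]
r2 m[φ3→wet] = [T, F]
r2 m[φ3→fog] = [F, T]
r2 m[φ4→rain] = [T, F]
r2 m[φ4→slip] = [T, F]
r2 m[φ5→sprk] = [T, F]
r2 m[φ5→wet] = [T, T]
r2 m[φ6→fog] = [T, T]
r2 m[φ6→cld] = [T, T]
r2 m[φ7→fog] = [T, F]
r2 m[φ7→slip] = [T, T]
r2 m[φ8→sprk] = [T, T]
r2 m[φ8→slip] = [T, T]
r2 m[sprk→φ0] = [T, F]
r2 m[sprk→φ5] = [T, T]
r2 m[sprk→φ8] = [T, F]
r2 m[wet→φ0] = [F, F]
r2 m[wet→φ1] = [F, F]
r2 m[wet→φ3] = [F, T]
r2 m[wet→φ5] = [F, F]
r2 m[fog→φ3] = [T, F]
r2 m[fog→φ6] = [F, F]
r2 m[fog→φ7] = [F, T]
r2 m[cld→φ1] = [T, T]
r2 m[cld→φ2] = [T, T]
r2 m[cld→φ6] = [T, T]
r2 m[rain→φ4] = [T, T]
r2 m[slip→φ2] = [T, F]
r2 m[slip→φ4] = [T, T]
r2 m[slip→φ7] = [T, F]
r2 m[slip→φ8] = [T, F]
r3 m[φ0→sprk] = [F, F]
r3 m[φ0→wet] = [F, T]
r3 m[φ1→wet] = [F, T]
r3 m[φ1→cld] = [F, F]
r3 m[φ2→cld] = [T, T]
r3 m[φ2→slip] = [T, T]
r3 m[φ3→wet] = [F, F]
r3 m[φ3→fog] = [F, F]
r3 m[φ4→rain] = [T, F]
r3 m[φ4→slip] = [T, F]
r3 m[φ5→sprk] = [F, F]
r3 m[φ5→wet] = [T, T]
r3 m[φ6→fog] = [T, T]
r3 m[φ6→cld] = [F, F]
r3 m[φ7→fog] = [T, F]
r3 m[φ7→slip] = [F, F]
r3 m[φ8→sprk] = [T, T]
r3 m[φ8→slip] = [T, F]
r3 m[sprk→φ0] = [T, F]
r3 m[sprk→φ5] = [T, T]
r3 m[sprk→φ8] = [T, F]
r3 m[wet→φ0] = [F, F]
r3 m[wet→φ1] = [F, F]
r3 m[wet→φ3] = [F, T]
r3 m[wet→φ5] = [F, F]
r3 m[fog→φ3] = [T, F]
r3 m[fog→φ6] = [F, F]
r3 m[fog→φ7] = [F, T]
r3 m[cld→φ1] = [T, T]
r3 m[cld→φ2] = [T, T]
r3 m[cld→φ6] = [T, T]
r3 m[rain→φ4] = [T, T]
r3 m[slip→φ2] = [T, F]
r3 m[slip→φ4] = [T, T]
r3 m[slip→φ7] = [T, F]
r3 m[slip→φ8] = [T, F]
r4 m[φ0→sprk] = [F, F]
r4 m[φ0→wet] = [F, T]
r4 m[φ1→wet] = [F, T]
r4 m[φ1→cld] = [F, F]
r4 m[φ2→cld] = [T, T]
r4 m[φ2→slip] = [T, T]
r4 m[φ3→wet] = [F, F]
r4 m[φ3→fog] = [F, F]
r4 m[φ4→rain] = [T, F]
r4 m[φ4→slip] = [T, F]
r4 m[φ5→sprk] = [F, F]
r4 m[φ5→wet] = [T, T]
r4 m[φ6→fog] = [T, T]
r4 m[φ6→cld] = [F, F]
r4 m[φ7→fog] = [T, F]
r4 m[φ7→slip] = [F, F]
r4 m[φ8→sprk] = [T, T]
r4 m[φ8→slip] = [T, F]
r4 m[sprk→φ0] = [F, F]
r4 m[sprk→φ5] = [F, F]
r4 m[sprk→φ8] = [F, F]
r4 m[wet→φ0] = [F, F]
r4 m[wet→φ1] = [F, F]
r4 m[wet→φ3] = [F, T]
r4 m[wet→φ5] = [F, F]
r4 m[fog→φ3] = [T, F]
r4 m[fog→φ6] = [F, F]
r4 m[fog→φ7] = [F, F]
r4 m[cld→φ1] = [F, F]
r4 m[cld→φ2] = [F, F]
r4 m[cld→φ6] = [F, F]
r4 m[rain→φ4] = [T, T]
r4 m[slip→φ2] = [F, F]
r4 m[slip→φ4] = [F, F]
r4 m[slip→φ7] = [T, F]
r4 m[slip→φ8] = [F, F]
r5 m[φ0→sprk] = [F, F]
r5 m[φ0→wet] = [F, F]
r5 m[φ1→wet] = [F, F]
r5 m[φ1→cld] = [F, F]
r5 m[φ2→cld] = [F, F]
r5 m[φ2→slip] = [F, F]
r5 m[φ3→wet] = [F, F]
r5 m[φ3→fog] = [F, F]
r5 m[φ4→rain] = [F, F]
r5 m[φ4→slip] = [T, F]
r5 m[φ5→sprk] = [F, F]
r5 m[φ5→wet] = [F, F]
r5 m[φ6→fog] = [F, F]
r5 m[φ6→cld] = [F, F]
r5 m[φ7→fog] = [T, F]
r5 m[φ7→slip] = [F, F]
r5 m[φ8→sprk] = [F, F]
r5 m[φ8→slip] = [F, F]
r5 m[sprk→φ0] = [F, F]
r5 m[sprk→φ5] = [F, F]
r5 m[sprk→φ8] = [F, F]
r5 m[wet→φ0] = [F, F]
r5 m[wet→φ1] = [F, F]
r5 m[wet→φ3] = [F, T]
r5 m[wet→φ5] = [F, F]
r5 m[fog→φ3] = [T, F]
r5 m[fog→φ6] = [F, F]
r5 m[fog→φ7] = [F, F]
r5 m[cld→φ1] = [F, F]
r5 m[cld→φ2] = [F, F]
r5 m[cld→φ6] = [F, F]
r5 m[rain→φ4] = [T, T]
r5 m[slip→φ2] = [F, F]
r5 m[slip→φ4] = [F, F]
r5 m[slip→φ7] = [T, F]
r5 m[slip→φ8] = [F, F]
r6 m[φ0→sprk] = [F, F]
r6 m[φ0→wet] = [F, F]
r6 m[φ1→wet] = [F, F]
r6 m[φ1→cld] = [F, F]
r6 m[φ2→cld] = [F, F]
r6 m[φ2→slip] = [F, F]
r6 m[φ3→wet] = [F, F]
r6 m[φ3→fog] = [F, F]
r6 m[φ4→rain] = [F, F]
r6 m[φ4→slip] = [T, F]
r6 m[φ5→sprk] = [F, F]
r6 m[φ5→wet] = [F, F]
r6 m[φ6→fog] = [F, F]
r6 m[φ6→cld] = [F, F]
r6 m[φ7→fog] = [T, F]
r6 m[φ7→slip] = [F, F]
r6 m[φ8→sprk] = [F, F]
r6 m[φ8→slip] = [F, F]
r6 m[sprk→φ0] = [F, F]
r6 m[sprk→φ5] = [F, F]
r6 m[sprk→φ8] = [F, F]
r6 m[wet→φ0] = [F, F]
r6 m[wet→φ1] = [F, F]
r6 m[wet→φ3] = [F, F]
r6 m[wet→φ5] = [F, F]
r6 m[fog→φ3] = [F, F]
r6 m[fog→φ6] = [F, F]
r6 m[fog→φ7] = [F, F]
r6 m[cld→φ1] = [F, F]
r6 m[cld→φ2] = [F, F]
r6 m[cld→φ6] = [F, F]
r6 m[rain→φ4] = [T, T]
r6 m[slip→φ2] = [F, F]
r6 m[slip→φ4] = [F, F]
r6 m[slip→φ7] = [F, F]
r6 m[slip→φ8] = [F, F]
r7 m[φ0→sprk] = [F, F]
r7 m[φ0→wet] = [F, F]
r7 m[φ1→wet] = [F, F]
r7 m[φ1→cld] = [F, F]
r7 m[φ2→cld] = [F, F]
r7 m[φ2→slip] = [F, F]
r7 m[φ3→wet] = [F, F]
r7 m[φ3→fog] = [F, F]
r7 m[φ4→rain] = [F, F]
r7 m[φ4→slip] = [T, F]
r7 m[φ5→sprk] = [F, F]
r7 m[φ5→wet] = [F, F]
r7 m[φ6→fog] = [F, F]
r7 m[φ6→cld] = [F, F]
r7 m[φ7→fog] = [F, F]
r7 m[φ7→slip] = [F, F]
r7 m[φ8→sprk] = [F, F]
r7 m[φ8→slip] = [F, F]
r7 m[sprk→φ0] = [F, F]
r7 m[sprk→φ5] = [F, F]
r7 m[sprk→φ8] = [F, F]
r7 m[wet→φ0] = [F, F]
r7 m[wet→φ1] = [F, F]
r7 m[wet→φ3] = [F, F]
r7 m[wet→φ5] = [F, F]
r7 m[fog→φ3] = [F, F]
r7 m[fog→φ6] = [F, F]
r7 m[fog→φ7] = [F, F]
r7 m[cld→φ1] = [F, F]
r7 m[cld→φ2] = [F, F]
r7 m[cld→φ6] = [F, F]
r7 m[rain→φ4] = [T, T]
r7 m[slip→φ2] = [F, F]
r7 m[slip→φ4] = [F, F]
r7 m[slip→φ7] = [F, F]
r7 m[slip→φ8] = [F, F]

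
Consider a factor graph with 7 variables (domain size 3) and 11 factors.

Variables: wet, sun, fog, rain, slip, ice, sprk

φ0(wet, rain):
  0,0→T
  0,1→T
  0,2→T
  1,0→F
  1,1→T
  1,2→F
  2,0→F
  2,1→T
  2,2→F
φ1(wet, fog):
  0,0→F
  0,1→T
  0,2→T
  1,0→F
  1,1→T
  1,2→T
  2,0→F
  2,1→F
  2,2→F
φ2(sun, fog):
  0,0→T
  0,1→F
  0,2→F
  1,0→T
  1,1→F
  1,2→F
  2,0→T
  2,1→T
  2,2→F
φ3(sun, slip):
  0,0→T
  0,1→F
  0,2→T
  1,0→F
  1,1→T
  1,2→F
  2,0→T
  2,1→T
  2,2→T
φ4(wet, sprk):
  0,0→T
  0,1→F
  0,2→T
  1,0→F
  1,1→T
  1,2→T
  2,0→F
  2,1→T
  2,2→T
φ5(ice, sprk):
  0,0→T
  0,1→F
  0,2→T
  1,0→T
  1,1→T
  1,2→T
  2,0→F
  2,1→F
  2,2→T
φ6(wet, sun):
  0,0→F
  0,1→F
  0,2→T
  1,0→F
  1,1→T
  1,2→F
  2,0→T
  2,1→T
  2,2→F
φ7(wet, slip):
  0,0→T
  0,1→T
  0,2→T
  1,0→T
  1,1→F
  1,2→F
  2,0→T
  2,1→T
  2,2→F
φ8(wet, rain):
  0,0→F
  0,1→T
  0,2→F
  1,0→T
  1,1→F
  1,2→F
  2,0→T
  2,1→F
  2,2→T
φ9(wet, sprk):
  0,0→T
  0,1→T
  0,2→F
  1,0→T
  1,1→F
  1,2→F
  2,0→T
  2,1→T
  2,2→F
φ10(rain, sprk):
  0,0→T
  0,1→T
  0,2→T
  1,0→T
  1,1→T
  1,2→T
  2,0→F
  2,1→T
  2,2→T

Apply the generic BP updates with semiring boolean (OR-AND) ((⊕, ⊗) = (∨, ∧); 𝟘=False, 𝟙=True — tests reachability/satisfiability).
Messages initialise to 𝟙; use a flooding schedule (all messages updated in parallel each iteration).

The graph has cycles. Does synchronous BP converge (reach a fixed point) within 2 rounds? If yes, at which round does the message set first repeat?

NOT CONVERGED within 2 rounds

init: all messages = 𝟙 over 3 values
r1 m[φ0→wet] = [T, T, T]
r1 m[φ0→rain] = [T, T, T]
r1 m[φ1→wet] = [T, T, F]
r1 m[φ1→fog] = [F, T, T]
r1 m[φ2→sun] = [T, T, T]
r1 m[φ2→fog] = [T, T, F]
r1 m[φ3→sun] = [T, T, T]
r1 m[φ3→slip] = [T, T, T]
r1 m[φ4→wet] = [T, T, T]
r1 m[φ4→sprk] = [T, T, T]
r1 m[φ5→ice] = [T, T, T]
r1 m[φ5→sprk] = [T, T, T]
r1 m[φ6→wet] = [T, T, T]
r1 m[φ6→sun] = [T, T, T]
r1 m[φ7→wet] = [T, T, T]
r1 m[φ7→slip] = [T, T, T]
r1 m[φ8→wet] = [T, T, T]
r1 m[φ8→rain] = [T, T, T]
r1 m[φ9→wet] = [T, T, T]
r1 m[φ9→sprk] = [T, T, F]
r1 m[φ10→rain] = [T, T, T]
r1 m[φ10→sprk] = [T, T, T]
r1 m[wet→φ0] = [T, T, T]
r1 m[wet→φ1] = [T, T, T]
r1 m[wet→φ4] = [T, T, T]
r1 m[wet→φ6] = [T, T, T]
r1 m[wet→φ7] = [T, T, T]
r1 m[wet→φ8] = [T, T, T]
r1 m[wet→φ9] = [T, T, T]
r1 m[sun→φ2] = [T, T, T]
r1 m[sun→φ3] = [T, T, T]
r1 m[sun→φ6] = [T, T, T]
r1 m[fog→φ1] = [T, T, T]
r1 m[fog→φ2] = [T, T, T]
r1 m[rain→φ0] = [T, T, T]
r1 m[rain→φ8] = [T, T, T]
r1 m[rain→φ10] = [T, T, T]
r1 m[slip→φ3] = [T, T, T]
r1 m[slip→φ7] = [T, T, T]
r1 m[ice→φ5] = [T, T, T]
r1 m[sprk→φ4] = [T, T, T]
r1 m[sprk→φ5] = [T, T, T]
r1 m[sprk→φ9] = [T, T, T]
r1 m[sprk→φ10] = [T, T, T]
r2 m[φ0→wet] = [T, T, T]
r2 m[φ0→rain] = [T, T, T]
r2 m[φ1→wet] = [T, T, F]
r2 m[φ1→fog] = [F, T, T]
r2 m[φ2→sun] = [T, T, T]
r2 m[φ2→fog] = [T, T, F]
r2 m[φ3→sun] = [T, T, T]
r2 m[φ3→slip] = [T, T, T]
r2 m[φ4→wet] = [T, T, T]
r2 m[φ4→sprk] = [T, T, T]
r2 m[φ5→ice] = [T, T, T]
r2 m[φ5→sprk] = [T, T, T]
r2 m[φ6→wet] = [T, T, T]
r2 m[φ6→sun] = [T, T, T]
r2 m[φ7→wet] = [T, T, T]
r2 m[φ7→slip] = [T, T, T]
r2 m[φ8→wet] = [T, T, T]
r2 m[φ8→rain] = [T, T, T]
r2 m[φ9→wet] = [T, T, T]
r2 m[φ9→sprk] = [T, T, F]
r2 m[φ10→rain] = [T, T, T]
r2 m[φ10→sprk] = [T, T, T]
r2 m[wet→φ0] = [T, T, F]
r2 m[wet→φ1] = [T, T, T]
r2 m[wet→φ4] = [T, T, F]
r2 m[wet→φ6] = [T, T, F]
r2 m[wet→φ7] = [T, T, F]
r2 m[wet→φ8] = [T, T, F]
r2 m[wet→φ9] = [T, T, F]
r2 m[sun→φ2] = [T, T, T]
r2 m[sun→φ3] = [T, T, T]
r2 m[sun→φ6] = [T, T, T]
r2 m[fog→φ1] = [T, T, F]
r2 m[fog→φ2] = [F, T, T]
r2 m[rain→φ0] = [T, T, T]
r2 m[rain→φ8] = [T, T, T]
r2 m[rain→φ10] = [T, T, T]
r2 m[slip→φ3] = [T, T, T]
r2 m[slip→φ7] = [T, T, T]
r2 m[ice→φ5] = [T, T, T]
r2 m[sprk→φ4] = [T, T, F]
r2 m[sprk→φ5] = [T, T, F]
r2 m[sprk→φ9] = [T, T, T]
r2 m[sprk→φ10] = [T, T, F]
no fixed point within 2 rounds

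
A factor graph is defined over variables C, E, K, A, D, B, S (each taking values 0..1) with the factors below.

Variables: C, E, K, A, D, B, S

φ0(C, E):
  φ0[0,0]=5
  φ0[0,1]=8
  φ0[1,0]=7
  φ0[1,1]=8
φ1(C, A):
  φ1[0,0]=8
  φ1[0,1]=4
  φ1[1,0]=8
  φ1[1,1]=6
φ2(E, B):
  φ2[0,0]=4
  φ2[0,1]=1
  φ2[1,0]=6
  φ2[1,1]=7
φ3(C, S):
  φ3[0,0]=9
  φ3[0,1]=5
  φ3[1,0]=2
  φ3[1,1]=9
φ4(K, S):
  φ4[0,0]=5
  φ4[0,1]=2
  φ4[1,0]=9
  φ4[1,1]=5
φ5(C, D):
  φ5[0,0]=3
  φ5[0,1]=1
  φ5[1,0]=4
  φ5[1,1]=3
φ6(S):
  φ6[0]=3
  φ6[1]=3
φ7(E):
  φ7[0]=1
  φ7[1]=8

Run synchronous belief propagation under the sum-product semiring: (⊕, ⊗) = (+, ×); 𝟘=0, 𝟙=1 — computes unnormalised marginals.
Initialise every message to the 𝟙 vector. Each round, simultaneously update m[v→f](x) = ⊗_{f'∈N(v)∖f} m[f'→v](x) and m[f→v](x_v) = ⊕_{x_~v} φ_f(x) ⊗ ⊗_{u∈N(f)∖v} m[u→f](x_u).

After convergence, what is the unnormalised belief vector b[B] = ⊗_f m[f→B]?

b[B] = [20388984, 22675422]

init: all messages = 𝟙 over 2 values
r1 m[φ0→C] = [13, 15]
r1 m[φ0→E] = [12, 16]
r1 m[φ1→C] = [12, 14]
r1 m[φ1→A] = [16, 10]
r1 m[φ2→E] = [5, 13]
r1 m[φ2→B] = [10, 8]
r1 m[φ3→C] = [14, 11]
r1 m[φ3→S] = [11, 14]
r1 m[φ4→K] = [7, 14]
r1 m[φ4→S] = [14, 7]
r1 m[φ5→C] = [4, 7]
r1 m[φ5→D] = [7, 4]
r1 m[φ6→S] = [3, 3]
r1 m[φ7→E] = [1, 8]
r1 m[C→φ0] = [1, 1]
r1 m[C→φ1] = [1, 1]
r1 m[C→φ3] = [1, 1]
r1 m[C→φ5] = [1, 1]
r1 m[E→φ0] = [1, 1]
r1 m[E→φ2] = [1, 1]
r1 m[E→φ7] = [1, 1]
r1 m[K→φ4] = [1, 1]
r1 m[A→φ1] = [1, 1]
r1 m[D→φ5] = [1, 1]
r1 m[B→φ2] = [1, 1]
r1 m[S→φ3] = [1, 1]
r1 m[S→φ4] = [1, 1]
r1 m[S→φ6] = [1, 1]
r2 m[φ0→C] = [13, 15]
r2 m[φ0→E] = [12, 16]
r2 m[φ1→C] = [12, 14]
r2 m[φ1→A] = [16, 10]
r2 m[φ2→E] = [5, 13]
r2 m[φ2→B] = [10, 8]
r2 m[φ3→C] = [14, 11]
r2 m[φ3→S] = [11, 14]
r2 m[φ4→K] = [7, 14]
r2 m[φ4→S] = [14, 7]
r2 m[φ5→C] = [4, 7]
r2 m[φ5→D] = [7, 4]
r2 m[φ6→S] = [3, 3]
r2 m[φ7→E] = [1, 8]
r2 m[C→φ0] = [672, 1078]
r2 m[C→φ1] = [728, 1155]
r2 m[C→φ3] = [624, 1470]
r2 m[C→φ5] = [2184, 2310]
r2 m[E→φ0] = [5, 104]
r2 m[E→φ2] = [12, 128]
r2 m[E→φ7] = [60, 208]
r2 m[K→φ4] = [1, 1]
r2 m[A→φ1] = [1, 1]
r2 m[D→φ5] = [1, 1]
r2 m[B→φ2] = [1, 1]
r2 m[S→φ3] = [42, 21]
r2 m[S→φ4] = [33, 42]
r2 m[S→φ6] = [154, 98]
r3 m[φ0→C] = [857, 867]
r3 m[φ0→E] = [10906, 14000]
r3 m[φ1→C] = [12, 14]
r3 m[φ1→A] = [15064, 9842]
r3 m[φ2→E] = [5, 13]
r3 m[φ2→B] = [816, 908]
r3 m[φ3→C] = [483, 273]
r3 m[φ3→S] = [8556, 16350]
r3 m[φ4→K] = [249, 507]
r3 m[φ4→S] = [14, 7]
r3 m[φ5→C] = [4, 7]
r3 m[φ5→D] = [15792, 9114]
r3 m[φ6→S] = [3, 3]
r3 m[φ7→E] = [1, 8]
r3 m[C→φ0] = [672, 1078]
r3 m[C→φ1] = [728, 1155]
r3 m[C→φ3] = [624, 1470]
r3 m[C→φ5] = [2184, 2310]
r3 m[E→φ0] = [5, 104]
r3 m[E→φ2] = [12, 128]
r3 m[E→φ7] = [60, 208]
r3 m[K→φ4] = [1, 1]
r3 m[A→φ1] = [1, 1]
r3 m[D→φ5] = [1, 1]
r3 m[B→φ2] = [1, 1]
r3 m[S→φ3] = [42, 21]
r3 m[S→φ4] = [33, 42]
r3 m[S→φ6] = [154, 98]
r4 m[φ0→C] = [857, 867]
r4 m[φ0→E] = [10906, 14000]
r4 m[φ1→C] = [12, 14]
r4 m[φ1→A] = [15064, 9842]
r4 m[φ2→E] = [5, 13]
r4 m[φ2→B] = [816, 908]
r4 m[φ3→C] = [483, 273]
r4 m[φ3→S] = [8556, 16350]
r4 m[φ4→K] = [249, 507]
r4 m[φ4→S] = [14, 7]
r4 m[φ5→C] = [4, 7]
r4 m[φ5→D] = [15792, 9114]
r4 m[φ6→S] = [3, 3]
r4 m[φ7→E] = [1, 8]
r4 m[C→φ0] = [23184, 26754]
r4 m[C→φ1] = [1655724, 1656837]
r4 m[C→φ3] = [41136, 84966]
r4 m[C→φ5] = [4967172, 3313674]
r4 m[E→φ0] = [5, 104]
r4 m[E→φ2] = [10906, 112000]
r4 m[E→φ7] = [54530, 182000]
r4 m[K→φ4] = [1, 1]
r4 m[A→φ1] = [1, 1]
r4 m[D→φ5] = [1, 1]
r4 m[B→φ2] = [1, 1]
r4 m[S→φ3] = [42, 21]
r4 m[S→φ4] = [25668, 49050]
r4 m[S→φ6] = [119784, 114450]
r5 m[φ0→C] = [857, 867]
r5 m[φ0→E] = [303198, 399504]
r5 m[φ1→C] = [12, 14]
r5 m[φ1→A] = [26500488, 16563918]
r5 m[φ2→E] = [5, 13]
r5 m[φ2→B] = [715624, 794906]
r5 m[φ3→C] = [483, 273]
r5 m[φ3→S] = [540156, 970374]
r5 m[φ4→K] = [226440, 476262]
r5 m[φ4→S] = [14, 7]
r5 m[φ5→C] = [4, 7]
r5 m[φ5→D] = [28156212, 14908194]
r5 m[φ6→S] = [3, 3]
r5 m[φ7→E] = [1, 8]
r5 m[C→φ0] = [23184, 26754]
r5 m[C→φ1] = [1655724, 1656837]
r5 m[C→φ3] = [41136, 84966]
r5 m[C→φ5] = [4967172, 3313674]
r5 m[E→φ0] = [5, 104]
r5 m[E→φ2] = [10906, 112000]
r5 m[E→φ7] = [54530, 182000]
r5 m[K→φ4] = [1, 1]
r5 m[A→φ1] = [1, 1]
r5 m[D→φ5] = [1, 1]
r5 m[B→φ2] = [1, 1]
r5 m[S→φ3] = [42, 21]
r5 m[S→φ4] = [25668, 49050]
r5 m[S→φ6] = [119784, 114450]
r6 m[φ0→C] = [857, 867]
r6 m[φ0→E] = [303198, 399504]
r6 m[φ1→C] = [12, 14]
r6 m[φ1→A] = [26500488, 16563918]
r6 m[φ2→E] = [5, 13]
r6 m[φ2→B] = [715624, 794906]
r6 m[φ3→C] = [483, 273]
r6 m[φ3→S] = [540156, 970374]
r6 m[φ4→K] = [226440, 476262]
r6 m[φ4→S] = [14, 7]
r6 m[φ5→C] = [4, 7]
r6 m[φ5→D] = [28156212, 14908194]
r6 m[φ6→S] = [3, 3]
r6 m[φ7→E] = [1, 8]
r6 m[C→φ0] = [23184, 26754]
r6 m[C→φ1] = [1655724, 1656837]
r6 m[C→φ3] = [41136, 84966]
r6 m[C→φ5] = [4967172, 3313674]
r6 m[E→φ0] = [5, 104]
r6 m[E→φ2] = [303198, 3196032]
r6 m[E→φ7] = [1515990, 5193552]
r6 m[K→φ4] = [1, 1]
r6 m[A→φ1] = [1, 1]
r6 m[D→φ5] = [1, 1]
r6 m[B→φ2] = [1, 1]
r6 m[S→φ3] = [42, 21]
r6 m[S→φ4] = [1620468, 2911122]
r6 m[S→φ6] = [7562184, 6792618]
r7 m[φ0→C] = [857, 867]
r7 m[φ0→E] = [303198, 399504]
r7 m[φ1→C] = [12, 14]
r7 m[φ1→A] = [26500488, 16563918]
r7 m[φ2→E] = [5, 13]
r7 m[φ2→B] = [20388984, 22675422]
r7 m[φ3→C] = [483, 273]
r7 m[φ3→S] = [540156, 970374]
r7 m[φ4→K] = [13924584, 29139822]
r7 m[φ4→S] = [14, 7]
r7 m[φ5→C] = [4, 7]
r7 m[φ5→D] = [28156212, 14908194]
r7 m[φ6→S] = [3, 3]
r7 m[φ7→E] = [1, 8]
r7 m[C→φ0] = [23184, 26754]
r7 m[C→φ1] = [1655724, 1656837]
r7 m[C→φ3] = [41136, 84966]
r7 m[C→φ5] = [4967172, 3313674]
r7 m[E→φ0] = [5, 104]
r7 m[E→φ2] = [303198, 3196032]
r7 m[E→φ7] = [1515990, 5193552]
r7 m[K→φ4] = [1, 1]
r7 m[A→φ1] = [1, 1]
r7 m[D→φ5] = [1, 1]
r7 m[B→φ2] = [1, 1]
r7 m[S→φ3] = [42, 21]
r7 m[S→φ4] = [1620468, 2911122]
r7 m[S→φ6] = [7562184, 6792618]
r8 m[φ0→C] = [857, 867]
r8 m[φ0→E] = [303198, 399504]
r8 m[φ1→C] = [12, 14]
r8 m[φ1→A] = [26500488, 16563918]
r8 m[φ2→E] = [5, 13]
r8 m[φ2→B] = [20388984, 22675422]
r8 m[φ3→C] = [483, 273]
r8 m[φ3→S] = [540156, 970374]
r8 m[φ4→K] = [13924584, 29139822]
r8 m[φ4→S] = [14, 7]
r8 m[φ5→C] = [4, 7]
r8 m[φ5→D] = [28156212, 14908194]
r8 m[φ6→S] = [3, 3]
r8 m[φ7→E] = [1, 8]
r8 m[C→φ0] = [23184, 26754]
r8 m[C→φ1] = [1655724, 1656837]
r8 m[C→φ3] = [41136, 84966]
r8 m[C→φ5] = [4967172, 3313674]
r8 m[E→φ0] = [5, 104]
r8 m[E→φ2] = [303198, 3196032]
r8 m[E→φ7] = [1515990, 5193552]
r8 m[K→φ4] = [1, 1]
r8 m[A→φ1] = [1, 1]
r8 m[D→φ5] = [1, 1]
r8 m[B→φ2] = [1, 1]
r8 m[S→φ3] = [42, 21]
r8 m[S→φ4] = [1620468, 2911122]
r8 m[S→φ6] = [7562184, 6792618]
fixed point reached at round 8
b[B] = ⊗ incoming = [20388984, 22675422]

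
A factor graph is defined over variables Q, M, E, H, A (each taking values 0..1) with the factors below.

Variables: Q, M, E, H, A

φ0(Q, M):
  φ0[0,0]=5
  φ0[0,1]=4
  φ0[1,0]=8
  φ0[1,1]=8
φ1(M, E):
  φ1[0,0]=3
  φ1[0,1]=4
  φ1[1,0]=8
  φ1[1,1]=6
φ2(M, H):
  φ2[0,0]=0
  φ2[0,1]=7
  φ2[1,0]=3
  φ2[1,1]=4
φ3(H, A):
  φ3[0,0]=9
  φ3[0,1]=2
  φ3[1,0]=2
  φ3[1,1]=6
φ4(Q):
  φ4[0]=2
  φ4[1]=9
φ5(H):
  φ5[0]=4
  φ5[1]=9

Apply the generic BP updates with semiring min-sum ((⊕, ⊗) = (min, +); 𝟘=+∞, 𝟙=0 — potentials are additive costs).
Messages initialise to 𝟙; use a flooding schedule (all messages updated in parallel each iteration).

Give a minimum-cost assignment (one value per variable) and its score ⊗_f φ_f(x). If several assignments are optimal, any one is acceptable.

init: all messages = 𝟙 over 2 values
r1 m[φ0→Q] = [4, 8]
r1 m[φ0→M] = [5, 4]
r1 m[φ1→M] = [3, 6]
r1 m[φ1→E] = [3, 4]
r1 m[φ2→M] = [0, 3]
r1 m[φ2→H] = [0, 4]
r1 m[φ3→H] = [2, 2]
r1 m[φ3→A] = [2, 2]
r1 m[φ4→Q] = [2, 9]
r1 m[φ5→H] = [4, 9]
r1 m[Q→φ0] = [0, 0]
r1 m[Q→φ4] = [0, 0]
r1 m[M→φ0] = [0, 0]
r1 m[M→φ1] = [0, 0]
r1 m[M→φ2] = [0, 0]
r1 m[E→φ1] = [0, 0]
r1 m[H→φ2] = [0, 0]
r1 m[H→φ3] = [0, 0]
r1 m[H→φ5] = [0, 0]
r1 m[A→φ3] = [0, 0]
r2 m[φ0→Q] = [4, 8]
r2 m[φ0→M] = [5, 4]
r2 m[φ1→M] = [3, 6]
r2 m[φ1→E] = [3, 4]
r2 m[φ2→M] = [0, 3]
r2 m[φ2→H] = [0, 4]
r2 m[φ3→H] = [2, 2]
r2 m[φ3→A] = [2, 2]
r2 m[φ4→Q] = [2, 9]
r2 m[φ5→H] = [4, 9]
r2 m[Q→φ0] = [2, 9]
r2 m[Q→φ4] = [4, 8]
r2 m[M→φ0] = [3, 9]
r2 m[M→φ1] = [5, 7]
r2 m[M→φ2] = [8, 10]
r2 m[E→φ1] = [0, 0]
r2 m[H→φ2] = [6, 11]
r2 m[H→φ3] = [4, 13]
r2 m[H→φ5] = [2, 6]
r2 m[A→φ3] = [0, 0]
r3 m[φ0→Q] = [8, 11]
r3 m[φ0→M] = [7, 6]
r3 m[φ1→M] = [3, 6]
r3 m[φ1→E] = [8, 9]
r3 m[φ2→M] = [6, 9]
r3 m[φ2→H] = [8, 14]
r3 m[φ3→H] = [2, 2]
r3 m[φ3→A] = [13, 6]
r3 m[φ4→Q] = [2, 9]
r3 m[φ5→H] = [4, 9]
r3 m[Q→φ0] = [2, 9]
r3 m[Q→φ4] = [4, 8]
r3 m[M→φ0] = [3, 9]
r3 m[M→φ1] = [5, 7]
r3 m[M→φ2] = [8, 10]
r3 m[E→φ1] = [0, 0]
r3 m[H→φ2] = [6, 11]
r3 m[H→φ3] = [4, 13]
r3 m[H→φ5] = [2, 6]
r3 m[A→φ3] = [0, 0]
r4 m[φ0→Q] = [8, 11]
r4 m[φ0→M] = [7, 6]
r4 m[φ1→M] = [3, 6]
r4 m[φ1→E] = [8, 9]
r4 m[φ2→M] = [6, 9]
r4 m[φ2→H] = [8, 14]
r4 m[φ3→H] = [2, 2]
r4 m[φ3→A] = [13, 6]
r4 m[φ4→Q] = [2, 9]
r4 m[φ5→H] = [4, 9]
r4 m[Q→φ0] = [2, 9]
r4 m[Q→φ4] = [8, 11]
r4 m[M→φ0] = [9, 15]
r4 m[M→φ1] = [13, 15]
r4 m[M→φ2] = [10, 12]
r4 m[E→φ1] = [0, 0]
r4 m[H→φ2] = [6, 11]
r4 m[H→φ3] = [12, 23]
r4 m[H→φ5] = [10, 16]
r4 m[A→φ3] = [0, 0]
r5 m[φ0→Q] = [14, 17]
r5 m[φ0→M] = [7, 6]
r5 m[φ1→M] = [3, 6]
r5 m[φ1→E] = [16, 17]
r5 m[φ2→M] = [6, 9]
r5 m[φ2→H] = [10, 16]
r5 m[φ3→H] = [2, 2]
r5 m[φ3→A] = [21, 14]
r5 m[φ4→Q] = [2, 9]
r5 m[φ5→H] = [4, 9]
r5 m[Q→φ0] = [2, 9]
r5 m[Q→φ4] = [8, 11]
r5 m[M→φ0] = [9, 15]
r5 m[M→φ1] = [13, 15]
r5 m[M→φ2] = [10, 12]
r5 m[E→φ1] = [0, 0]
r5 m[H→φ2] = [6, 11]
r5 m[H→φ3] = [12, 23]
r5 m[H→φ5] = [10, 16]
r5 m[A→φ3] = [0, 0]
r6 m[φ0→Q] = [14, 17]
r6 m[φ0→M] = [7, 6]
r6 m[φ1→M] = [3, 6]
r6 m[φ1→E] = [16, 17]
r6 m[φ2→M] = [6, 9]
r6 m[φ2→H] = [10, 16]
r6 m[φ3→H] = [2, 2]
r6 m[φ3→A] = [21, 14]
r6 m[φ4→Q] = [2, 9]
r6 m[φ5→H] = [4, 9]
r6 m[Q→φ0] = [2, 9]
r6 m[Q→φ4] = [14, 17]
r6 m[M→φ0] = [9, 15]
r6 m[M→φ1] = [13, 15]
r6 m[M→φ2] = [10, 12]
r6 m[E→φ1] = [0, 0]
r6 m[H→φ2] = [6, 11]
r6 m[H→φ3] = [14, 25]
r6 m[H→φ5] = [12, 18]
r6 m[A→φ3] = [0, 0]
r7 m[φ0→Q] = [14, 17]
r7 m[φ0→M] = [7, 6]
r7 m[φ1→M] = [3, 6]
r7 m[φ1→E] = [16, 17]
r7 m[φ2→M] = [6, 9]
r7 m[φ2→H] = [10, 16]
r7 m[φ3→H] = [2, 2]
r7 m[φ3→A] = [23, 16]
r7 m[φ4→Q] = [2, 9]
r7 m[φ5→H] = [4, 9]
r7 m[Q→φ0] = [2, 9]
r7 m[Q→φ4] = [14, 17]
r7 m[M→φ0] = [9, 15]
r7 m[M→φ1] = [13, 15]
r7 m[M→φ2] = [10, 12]
r7 m[E→φ1] = [0, 0]
r7 m[H→φ2] = [6, 11]
r7 m[H→φ3] = [14, 25]
r7 m[H→φ5] = [12, 18]
r7 m[A→φ3] = [0, 0]
r8 m[φ0→Q] = [14, 17]
r8 m[φ0→M] = [7, 6]
r8 m[φ1→M] = [3, 6]
r8 m[φ1→E] = [16, 17]
r8 m[φ2→M] = [6, 9]
r8 m[φ2→H] = [10, 16]
r8 m[φ3→H] = [2, 2]
r8 m[φ3→A] = [23, 16]
r8 m[φ4→Q] = [2, 9]
r8 m[φ5→H] = [4, 9]
r8 m[Q→φ0] = [2, 9]
r8 m[Q→φ4] = [14, 17]
r8 m[M→φ0] = [9, 15]
r8 m[M→φ1] = [13, 15]
r8 m[M→φ2] = [10, 12]
r8 m[E→φ1] = [0, 0]
r8 m[H→φ2] = [6, 11]
r8 m[H→φ3] = [14, 25]
r8 m[H→φ5] = [12, 18]
r8 m[A→φ3] = [0, 0]
fixed point reached at round 8
traceback from Q: (Q=0, M=0, E=0, H=0, A=1), score=16

assignment: (Q=0, M=0, E=0, H=0, A=1); score = 16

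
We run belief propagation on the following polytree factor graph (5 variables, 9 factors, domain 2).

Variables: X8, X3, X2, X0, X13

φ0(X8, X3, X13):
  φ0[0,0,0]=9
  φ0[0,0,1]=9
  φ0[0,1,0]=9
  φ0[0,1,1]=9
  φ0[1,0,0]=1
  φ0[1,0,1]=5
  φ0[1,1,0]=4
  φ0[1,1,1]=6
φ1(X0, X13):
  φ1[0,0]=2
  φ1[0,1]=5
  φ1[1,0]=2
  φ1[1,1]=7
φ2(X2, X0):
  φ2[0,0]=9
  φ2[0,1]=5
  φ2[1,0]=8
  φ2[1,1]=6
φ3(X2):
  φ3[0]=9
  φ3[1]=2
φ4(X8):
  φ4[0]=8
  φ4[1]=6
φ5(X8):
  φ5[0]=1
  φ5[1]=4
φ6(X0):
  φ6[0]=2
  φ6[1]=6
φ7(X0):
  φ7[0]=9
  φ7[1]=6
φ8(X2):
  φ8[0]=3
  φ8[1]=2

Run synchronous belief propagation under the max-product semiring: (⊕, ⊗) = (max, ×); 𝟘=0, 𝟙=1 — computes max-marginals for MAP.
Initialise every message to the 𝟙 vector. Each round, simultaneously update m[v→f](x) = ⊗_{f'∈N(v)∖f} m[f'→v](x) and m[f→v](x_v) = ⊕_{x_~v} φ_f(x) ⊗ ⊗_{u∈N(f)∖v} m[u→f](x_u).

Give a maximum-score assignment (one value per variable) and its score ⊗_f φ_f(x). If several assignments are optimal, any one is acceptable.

init: all messages = 𝟙 over 2 values
r1 m[φ0→X8] = [9, 6]
r1 m[φ0→X3] = [9, 9]
r1 m[φ0→X13] = [9, 9]
r1 m[φ1→X0] = [5, 7]
r1 m[φ1→X13] = [2, 7]
r1 m[φ2→X2] = [9, 8]
r1 m[φ2→X0] = [9, 6]
r1 m[φ3→X2] = [9, 2]
r1 m[φ4→X8] = [8, 6]
r1 m[φ5→X8] = [1, 4]
r1 m[φ6→X0] = [2, 6]
r1 m[φ7→X0] = [9, 6]
r1 m[φ8→X2] = [3, 2]
r1 m[X8→φ0] = [1, 1]
r1 m[X8→φ4] = [1, 1]
r1 m[X8→φ5] = [1, 1]
r1 m[X3→φ0] = [1, 1]
r1 m[X2→φ2] = [1, 1]
r1 m[X2→φ3] = [1, 1]
r1 m[X2→φ8] = [1, 1]
r1 m[X0→φ1] = [1, 1]
r1 m[X0→φ2] = [1, 1]
r1 m[X0→φ6] = [1, 1]
r1 m[X0→φ7] = [1, 1]
r1 m[X13→φ0] = [1, 1]
r1 m[X13→φ1] = [1, 1]
r2 m[φ0→X8] = [9, 6]
r2 m[φ0→X3] = [9, 9]
r2 m[φ0→X13] = [9, 9]
r2 m[φ1→X0] = [5, 7]
r2 m[φ1→X13] = [2, 7]
r2 m[φ2→X2] = [9, 8]
r2 m[φ2→X0] = [9, 6]
r2 m[φ3→X2] = [9, 2]
r2 m[φ4→X8] = [8, 6]
r2 m[φ5→X8] = [1, 4]
r2 m[φ6→X0] = [2, 6]
r2 m[φ7→X0] = [9, 6]
r2 m[φ8→X2] = [3, 2]
r2 m[X8→φ0] = [8, 24]
r2 m[X8→φ4] = [9, 24]
r2 m[X8→φ5] = [72, 36]
r2 m[X3→φ0] = [1, 1]
r2 m[X2→φ2] = [27, 4]
r2 m[X2→φ3] = [27, 16]
r2 m[X2→φ8] = [81, 16]
r2 m[X0→φ1] = [162, 216]
r2 m[X0→φ2] = [90, 252]
r2 m[X0→φ6] = [405, 252]
r2 m[X0→φ7] = [90, 252]
r2 m[X13→φ0] = [2, 7]
r2 m[X13→φ1] = [9, 9]
r3 m[φ0→X8] = [63, 42]
r3 m[φ0→X3] = [840, 1008]
r3 m[φ0→X13] = [96, 144]
r3 m[φ1→X0] = [45, 63]
r3 m[φ1→X13] = [432, 1512]
r3 m[φ2→X2] = [1260, 1512]
r3 m[φ2→X0] = [243, 135]
r3 m[φ3→X2] = [9, 2]
r3 m[φ4→X8] = [8, 6]
r3 m[φ5→X8] = [1, 4]
r3 m[φ6→X0] = [2, 6]
r3 m[φ7→X0] = [9, 6]
r3 m[φ8→X2] = [3, 2]
r3 m[X8→φ0] = [8, 24]
r3 m[X8→φ4] = [9, 24]
r3 m[X8→φ5] = [72, 36]
r3 m[X3→φ0] = [1, 1]
r3 m[X2→φ2] = [27, 4]
r3 m[X2→φ3] = [27, 16]
r3 m[X2→φ8] = [81, 16]
r3 m[X0→φ1] = [162, 216]
r3 m[X0→φ2] = [90, 252]
r3 m[X0→φ6] = [405, 252]
r3 m[X0→φ7] = [90, 252]
r3 m[X13→φ0] = [2, 7]
r3 m[X13→φ1] = [9, 9]
r4 m[φ0→X8] = [63, 42]
r4 m[φ0→X3] = [840, 1008]
r4 m[φ0→X13] = [96, 144]
r4 m[φ1→X0] = [45, 63]
r4 m[φ1→X13] = [432, 1512]
r4 m[φ2→X2] = [1260, 1512]
r4 m[φ2→X0] = [243, 135]
r4 m[φ3→X2] = [9, 2]
r4 m[φ4→X8] = [8, 6]
r4 m[φ5→X8] = [1, 4]
r4 m[φ6→X0] = [2, 6]
r4 m[φ7→X0] = [9, 6]
r4 m[φ8→X2] = [3, 2]
r4 m[X8→φ0] = [8, 24]
r4 m[X8→φ4] = [63, 168]
r4 m[X8→φ5] = [504, 252]
r4 m[X3→φ0] = [1, 1]
r4 m[X2→φ2] = [27, 4]
r4 m[X2→φ3] = [3780, 3024]
r4 m[X2→φ8] = [11340, 3024]
r4 m[X0→φ1] = [4374, 4860]
r4 m[X0→φ2] = [810, 2268]
r4 m[X0→φ6] = [98415, 51030]
r4 m[X0→φ7] = [21870, 51030]
r4 m[X13→φ0] = [432, 1512]
r4 m[X13→φ1] = [96, 144]
r5 m[φ0→X8] = [13608, 9072]
r5 m[φ0→X3] = [181440, 217728]
r5 m[φ0→X13] = [96, 144]
r5 m[φ1→X0] = [720, 1008]
r5 m[φ1→X13] = [9720, 34020]
r5 m[φ2→X2] = [11340, 13608]
r5 m[φ2→X0] = [243, 135]
r5 m[φ3→X2] = [9, 2]
r5 m[φ4→X8] = [8, 6]
r5 m[φ5→X8] = [1, 4]
r5 m[φ6→X0] = [2, 6]
r5 m[φ7→X0] = [9, 6]
r5 m[φ8→X2] = [3, 2]
r5 m[X8→φ0] = [8, 24]
r5 m[X8→φ4] = [63, 168]
r5 m[X8→φ5] = [504, 252]
r5 m[X3→φ0] = [1, 1]
r5 m[X2→φ2] = [27, 4]
r5 m[X2→φ3] = [3780, 3024]
r5 m[X2→φ8] = [11340, 3024]
r5 m[X0→φ1] = [4374, 4860]
r5 m[X0→φ2] = [810, 2268]
r5 m[X0→φ6] = [98415, 51030]
r5 m[X0→φ7] = [21870, 51030]
r5 m[X13→φ0] = [432, 1512]
r5 m[X13→φ1] = [96, 144]
r6 m[φ0→X8] = [13608, 9072]
r6 m[φ0→X3] = [181440, 217728]
r6 m[φ0→X13] = [96, 144]
r6 m[φ1→X0] = [720, 1008]
r6 m[φ1→X13] = [9720, 34020]
r6 m[φ2→X2] = [11340, 13608]
r6 m[φ2→X0] = [243, 135]
r6 m[φ3→X2] = [9, 2]
r6 m[φ4→X8] = [8, 6]
r6 m[φ5→X8] = [1, 4]
r6 m[φ6→X0] = [2, 6]
r6 m[φ7→X0] = [9, 6]
r6 m[φ8→X2] = [3, 2]
r6 m[X8→φ0] = [8, 24]
r6 m[X8→φ4] = [13608, 36288]
r6 m[X8→φ5] = [108864, 54432]
r6 m[X3→φ0] = [1, 1]
r6 m[X2→φ2] = [27, 4]
r6 m[X2→φ3] = [34020, 27216]
r6 m[X2→φ8] = [102060, 27216]
r6 m[X0→φ1] = [4374, 4860]
r6 m[X0→φ2] = [12960, 36288]
r6 m[X0→φ6] = [1574640, 816480]
r6 m[X0→φ7] = [349920, 816480]
r6 m[X13→φ0] = [9720, 34020]
r6 m[X13→φ1] = [96, 144]
r7 m[φ0→X8] = [306180, 204120]
r7 m[φ0→X3] = [4082400, 4898880]
r7 m[φ0→X13] = [96, 144]
r7 m[φ1→X0] = [720, 1008]
r7 m[φ1→X13] = [9720, 34020]
r7 m[φ2→X2] = [181440, 217728]
r7 m[φ2→X0] = [243, 135]
r7 m[φ3→X2] = [9, 2]
r7 m[φ4→X8] = [8, 6]
r7 m[φ5→X8] = [1, 4]
r7 m[φ6→X0] = [2, 6]
r7 m[φ7→X0] = [9, 6]
r7 m[φ8→X2] = [3, 2]
r7 m[X8→φ0] = [8, 24]
r7 m[X8→φ4] = [13608, 36288]
r7 m[X8→φ5] = [108864, 54432]
r7 m[X3→φ0] = [1, 1]
r7 m[X2→φ2] = [27, 4]
r7 m[X2→φ3] = [34020, 27216]
r7 m[X2→φ8] = [102060, 27216]
r7 m[X0→φ1] = [4374, 4860]
r7 m[X0→φ2] = [12960, 36288]
r7 m[X0→φ6] = [1574640, 816480]
r7 m[X0→φ7] = [349920, 816480]
r7 m[X13→φ0] = [9720, 34020]
r7 m[X13→φ1] = [96, 144]
r8 m[φ0→X8] = [306180, 204120]
r8 m[φ0→X3] = [4082400, 4898880]
r8 m[φ0→X13] = [96, 144]
r8 m[φ1→X0] = [720, 1008]
r8 m[φ1→X13] = [9720, 34020]
r8 m[φ2→X2] = [181440, 217728]
r8 m[φ2→X0] = [243, 135]
r8 m[φ3→X2] = [9, 2]
r8 m[φ4→X8] = [8, 6]
r8 m[φ5→X8] = [1, 4]
r8 m[φ6→X0] = [2, 6]
r8 m[φ7→X0] = [9, 6]
r8 m[φ8→X2] = [3, 2]
r8 m[X8→φ0] = [8, 24]
r8 m[X8→φ4] = [306180, 816480]
r8 m[X8→φ5] = [2449440, 1224720]
r8 m[X3→φ0] = [1, 1]
r8 m[X2→φ2] = [27, 4]
r8 m[X2→φ3] = [544320, 435456]
r8 m[X2→φ8] = [1632960, 435456]
r8 m[X0→φ1] = [4374, 4860]
r8 m[X0→φ2] = [12960, 36288]
r8 m[X0→φ6] = [1574640, 816480]
r8 m[X0→φ7] = [349920, 816480]
r8 m[X13→φ0] = [9720, 34020]
r8 m[X13→φ1] = [96, 144]
r9 m[φ0→X8] = [306180, 204120]
r9 m[φ0→X3] = [4082400, 4898880]
r9 m[φ0→X13] = [96, 144]
r9 m[φ1→X0] = [720, 1008]
r9 m[φ1→X13] = [9720, 34020]
r9 m[φ2→X2] = [181440, 217728]
r9 m[φ2→X0] = [243, 135]
r9 m[φ3→X2] = [9, 2]
r9 m[φ4→X8] = [8, 6]
r9 m[φ5→X8] = [1, 4]
r9 m[φ6→X0] = [2, 6]
r9 m[φ7→X0] = [9, 6]
r9 m[φ8→X2] = [3, 2]
r9 m[X8→φ0] = [8, 24]
r9 m[X8→φ4] = [306180, 816480]
r9 m[X8→φ5] = [2449440, 1224720]
r9 m[X3→φ0] = [1, 1]
r9 m[X2→φ2] = [27, 4]
r9 m[X2→φ3] = [544320, 435456]
r9 m[X2→φ8] = [1632960, 435456]
r9 m[X0→φ1] = [4374, 4860]
r9 m[X0→φ2] = [12960, 36288]
r9 m[X0→φ6] = [1574640, 816480]
r9 m[X0→φ7] = [349920, 816480]
r9 m[X13→φ0] = [9720, 34020]
r9 m[X13→φ1] = [96, 144]
fixed point reached at round 9
traceback from X8: (X8=1, X3=1, X2=0, X0=1, X13=1), score=4898880

assignment: (X8=1, X3=1, X2=0, X0=1, X13=1); score = 4898880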